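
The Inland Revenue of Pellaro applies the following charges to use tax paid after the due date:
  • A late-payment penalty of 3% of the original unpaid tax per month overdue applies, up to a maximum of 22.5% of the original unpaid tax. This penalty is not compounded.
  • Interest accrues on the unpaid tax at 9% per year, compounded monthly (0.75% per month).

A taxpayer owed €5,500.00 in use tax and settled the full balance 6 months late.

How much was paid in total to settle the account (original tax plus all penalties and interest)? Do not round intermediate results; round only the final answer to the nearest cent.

€6,742.19

Penalty: 6 × 3% × €5,500.00 = €990.00 (below the 22.5% cap of €1,237.50)
Interest: €5,500.00 × ((1 + 0.0075)^6 − 1) = €5,500.00 × 0.0458522… = €252.1873…
Total = €5,500.00 + €990.0000 + €252.1873… = €6,742.19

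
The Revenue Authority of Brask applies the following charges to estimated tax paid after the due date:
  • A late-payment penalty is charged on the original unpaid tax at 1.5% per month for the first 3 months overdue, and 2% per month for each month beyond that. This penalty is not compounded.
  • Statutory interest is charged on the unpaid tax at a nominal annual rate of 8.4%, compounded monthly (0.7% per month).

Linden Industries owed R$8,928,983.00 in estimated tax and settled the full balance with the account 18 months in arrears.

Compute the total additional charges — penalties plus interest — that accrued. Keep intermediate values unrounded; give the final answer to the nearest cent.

R$4,275,057.60

Penalty, months 1–3: 3 × 1.5% × R$8,928,983.00 = R$401,804.24…
Penalty, months 4–18: 15 × 2% × R$8,928,983.00 = R$2,678,694.90
Interest: R$8,928,983.00 × ((1 + 0.007)^18 − 1) = R$8,928,983.00 × 0.1337844… = R$1,194,558.4661…
Penalties + interest = R$3,080,499.1350 + R$1,194,558.4661… = R$4,275,057.60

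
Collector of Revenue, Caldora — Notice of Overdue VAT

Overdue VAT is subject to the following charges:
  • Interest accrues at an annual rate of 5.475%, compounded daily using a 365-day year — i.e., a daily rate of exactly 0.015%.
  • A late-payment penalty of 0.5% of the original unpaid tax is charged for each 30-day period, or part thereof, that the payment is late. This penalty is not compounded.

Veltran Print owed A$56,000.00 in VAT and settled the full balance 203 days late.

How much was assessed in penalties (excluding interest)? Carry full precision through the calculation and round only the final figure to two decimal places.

Penalty periods: ⌈203/30⌉ = 7; penalty = 7 × 0.5% × A$56,000.00 = A$1,960.00

A$1,960.00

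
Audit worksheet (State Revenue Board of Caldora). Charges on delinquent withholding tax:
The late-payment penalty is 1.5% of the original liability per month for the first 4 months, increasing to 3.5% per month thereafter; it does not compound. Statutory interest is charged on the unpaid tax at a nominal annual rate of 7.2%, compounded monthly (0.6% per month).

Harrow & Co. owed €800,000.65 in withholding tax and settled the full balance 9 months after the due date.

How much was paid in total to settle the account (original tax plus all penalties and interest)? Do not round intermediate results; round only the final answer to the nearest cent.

€1,032,252.29

Penalty, months 1–4: 4 × 1.5% × €800,000.65 = €48,000.04…
Penalty, months 5–9: 5 × 3.5% × €800,000.65 = €140,000.11…
Interest: €800,000.65 × ((1 + 0.006)^9 − 1) = €800,000.65 × 0.0553143… = €44,251.4826…
Total = €800,000.65 + €188,000.1528… + €44,251.4826… = €1,032,252.29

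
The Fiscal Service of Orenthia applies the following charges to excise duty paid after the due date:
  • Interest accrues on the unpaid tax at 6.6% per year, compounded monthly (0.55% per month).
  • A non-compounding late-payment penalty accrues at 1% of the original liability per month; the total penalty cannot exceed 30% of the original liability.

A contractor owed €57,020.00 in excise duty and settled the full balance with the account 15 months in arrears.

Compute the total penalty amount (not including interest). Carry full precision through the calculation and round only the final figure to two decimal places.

€8,553.00

Penalty: 15 × 1% × €57,020.00 = €8,553.00 (below the 30% cap of €17,106.00)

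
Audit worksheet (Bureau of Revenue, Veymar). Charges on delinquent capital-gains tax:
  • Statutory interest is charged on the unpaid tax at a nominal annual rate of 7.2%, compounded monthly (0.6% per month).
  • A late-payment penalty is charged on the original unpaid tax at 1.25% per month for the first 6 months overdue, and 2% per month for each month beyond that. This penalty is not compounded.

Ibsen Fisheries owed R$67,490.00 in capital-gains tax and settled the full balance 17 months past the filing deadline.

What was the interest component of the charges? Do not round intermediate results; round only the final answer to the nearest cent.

R$7,224.54

Interest: R$67,490.00 × ((1 + 0.006)^17 − 1) = R$67,490.00 × 0.1070460… = R$7,224.5354…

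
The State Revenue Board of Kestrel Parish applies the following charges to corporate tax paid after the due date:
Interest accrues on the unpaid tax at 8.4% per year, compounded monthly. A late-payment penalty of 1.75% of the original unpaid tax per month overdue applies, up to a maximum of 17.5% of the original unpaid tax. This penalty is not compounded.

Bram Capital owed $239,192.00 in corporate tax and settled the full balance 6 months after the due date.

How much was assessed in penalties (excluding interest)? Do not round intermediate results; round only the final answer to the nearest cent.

Penalty: 6 × 1.75% × $239,192.00 = $25,115.16 (below the 17.5% cap of $41,858.60)

$25,115.16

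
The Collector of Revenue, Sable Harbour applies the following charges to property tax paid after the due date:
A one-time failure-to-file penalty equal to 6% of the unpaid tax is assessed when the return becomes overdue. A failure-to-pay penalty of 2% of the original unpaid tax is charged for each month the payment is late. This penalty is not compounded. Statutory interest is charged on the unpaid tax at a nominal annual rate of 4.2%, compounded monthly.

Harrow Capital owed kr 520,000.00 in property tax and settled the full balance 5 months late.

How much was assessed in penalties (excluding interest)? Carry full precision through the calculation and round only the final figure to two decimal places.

kr 83,200.00

Failure-to-file penalty: 6% × kr 520,000.00 = kr 31,200.00
Failure-to-pay penalty = 2% × kr 520,000.00 × 5 mo = kr 52,000.00
Total penalty = kr 31,200.00 + kr 52,000.00 = kr 83,200.00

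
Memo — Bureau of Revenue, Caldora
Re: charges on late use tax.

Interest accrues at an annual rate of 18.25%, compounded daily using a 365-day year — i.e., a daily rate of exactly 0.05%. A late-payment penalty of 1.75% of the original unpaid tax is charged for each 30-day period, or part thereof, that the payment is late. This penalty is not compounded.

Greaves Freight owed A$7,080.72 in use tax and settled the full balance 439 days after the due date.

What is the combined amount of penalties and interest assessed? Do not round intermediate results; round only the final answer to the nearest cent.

A$3,596.20

Penalty periods: ⌈439/30⌉ = 15; penalty = 15 × 1.75% × A$7,080.72 = A$1,858.69…
Interest: A$7,080.72 × ((1 + 0.0005)^439 − 1) = A$7,080.72 × 0.24538553… = A$1,737.5062…
Penalties + interest = A$1,858.6890 + A$1,737.5062… = A$3,596.20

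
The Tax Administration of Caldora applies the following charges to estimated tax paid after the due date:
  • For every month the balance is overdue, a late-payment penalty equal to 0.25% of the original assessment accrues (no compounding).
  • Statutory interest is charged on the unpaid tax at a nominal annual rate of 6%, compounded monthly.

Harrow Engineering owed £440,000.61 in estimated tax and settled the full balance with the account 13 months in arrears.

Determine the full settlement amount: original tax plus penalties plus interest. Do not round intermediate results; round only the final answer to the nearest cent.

£483,774.60

Late-payment penalty = 0.25% × £440,000.61 × 13 mo = £14,300.02…
Interest (6%/yr ÷ 12 = 0.5%/month): £440,000.61 × ((1 + 0.005)^13 − 1) = £29,473.9693…
Total = £440,000.61 + £14,300.0198… + £29,473.9693… = £483,774.60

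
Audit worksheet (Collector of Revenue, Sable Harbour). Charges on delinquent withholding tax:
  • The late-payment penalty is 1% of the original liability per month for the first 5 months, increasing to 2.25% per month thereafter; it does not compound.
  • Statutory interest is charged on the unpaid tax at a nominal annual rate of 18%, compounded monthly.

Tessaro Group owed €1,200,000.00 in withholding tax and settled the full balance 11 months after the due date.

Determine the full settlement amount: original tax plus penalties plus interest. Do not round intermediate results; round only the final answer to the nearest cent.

Penalty, months 1–5: 5 × 1% × €1,200,000.00 = €60,000.00
Penalty, months 6–11: 6 × 2.25% × €1,200,000.00 = €162,000.00
Interest (18%/yr ÷ 12 = 1.5%/month): €1,200,000.00 × ((1 + 0.015)^11 − 1) = €213,538.7249…
Total = €1,200,000.00 + €222,000.0000 + €213,538.7249… = €1,635,538.72

€1,635,538.72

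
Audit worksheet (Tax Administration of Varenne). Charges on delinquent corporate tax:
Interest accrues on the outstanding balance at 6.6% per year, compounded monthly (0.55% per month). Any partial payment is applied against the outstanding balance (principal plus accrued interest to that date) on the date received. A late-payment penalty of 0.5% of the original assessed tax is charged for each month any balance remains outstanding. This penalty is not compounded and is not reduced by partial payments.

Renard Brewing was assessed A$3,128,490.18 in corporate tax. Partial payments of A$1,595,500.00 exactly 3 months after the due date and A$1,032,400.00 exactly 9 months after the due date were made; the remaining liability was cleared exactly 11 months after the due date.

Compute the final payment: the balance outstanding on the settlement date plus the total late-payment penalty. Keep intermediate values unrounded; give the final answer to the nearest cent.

Balance at month 3: A$3,128,490.1800 × (1 + 0.0055)^3 = A$3,180,394.6990…
After A$1,595,500.00 payment: A$3,180,394.6990… − A$1,595,500.00 = A$1,584,894.6990…
Balance at month 9: A$1,584,894.6990… × (1 + 0.0055)^6 = A$1,637,920.6655…
After A$1,032,400.00 payment: A$1,637,920.6655… − A$1,032,400.00 = A$605,520.6655…
Balance at month 11: A$605,520.6655… × (1 + 0.0055)^2 = A$612,199.7099…
Penalty: 11 × 0.5% × A$3,128,490.18 = A$172,066.96…
Final settlement = outstanding balance + penalty = A$612,199.7099… + A$172,066.96… = A$784,266.67

A$784,266.67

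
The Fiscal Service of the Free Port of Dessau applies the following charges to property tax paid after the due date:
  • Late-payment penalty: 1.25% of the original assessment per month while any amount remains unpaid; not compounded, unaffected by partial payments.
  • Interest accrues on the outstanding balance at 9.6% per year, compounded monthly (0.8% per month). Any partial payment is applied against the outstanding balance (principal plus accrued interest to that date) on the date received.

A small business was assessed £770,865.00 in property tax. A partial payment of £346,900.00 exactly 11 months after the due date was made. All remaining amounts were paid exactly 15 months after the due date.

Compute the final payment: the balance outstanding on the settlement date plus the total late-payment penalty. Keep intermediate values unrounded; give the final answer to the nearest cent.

£655,135.45

Balance at month 11: £770,865.0000 × (1 + 0.008)^11 = £841,480.7412…
After £346,900.00 payment: £841,480.7412… − £346,900.00 = £494,580.7412…
Balance at month 15: £494,580.7412… × (1 + 0.008)^4 = £510,598.2589…
Penalty: 15 × 1.25% × £770,865.00 = £144,537.19…
Final settlement = outstanding balance + penalty = £510,598.2589… + £144,537.19… = £655,135.45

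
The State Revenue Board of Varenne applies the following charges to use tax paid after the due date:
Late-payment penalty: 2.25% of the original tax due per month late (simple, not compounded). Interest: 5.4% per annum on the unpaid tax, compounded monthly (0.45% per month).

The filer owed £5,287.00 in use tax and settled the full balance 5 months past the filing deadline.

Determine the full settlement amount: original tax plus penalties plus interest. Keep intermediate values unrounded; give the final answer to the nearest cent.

£6,001.82

Late-payment penalty = 2.25% × £5,287.00 × 5 mo = £594.79…
Interest: £5,287.00 × ((1 + 0.0045)^5 − 1) = £5,287.00 × 0.0227034… = £120.0329…
Total = £5,287.00 + £594.7875 + £120.0329… = £6,001.82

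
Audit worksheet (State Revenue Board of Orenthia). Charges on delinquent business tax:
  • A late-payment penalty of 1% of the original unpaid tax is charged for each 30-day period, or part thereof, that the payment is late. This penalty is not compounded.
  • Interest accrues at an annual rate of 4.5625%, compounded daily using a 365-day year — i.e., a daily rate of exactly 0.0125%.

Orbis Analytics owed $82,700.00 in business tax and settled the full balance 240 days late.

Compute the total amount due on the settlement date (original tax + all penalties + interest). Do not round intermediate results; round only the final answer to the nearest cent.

$91,834.43

Penalty periods: ⌈240/30⌉ = 8; penalty = 8 × 1% × $82,700.00 = $6,616.00
Interest: $82,700.00 × ((1 + 0.000125)^240 − 1) = $82,700.00 × 0.03045260… = $2,518.4302…
Total = $82,700.00 + $6,616.0000 + $2,518.4302… = $91,834.43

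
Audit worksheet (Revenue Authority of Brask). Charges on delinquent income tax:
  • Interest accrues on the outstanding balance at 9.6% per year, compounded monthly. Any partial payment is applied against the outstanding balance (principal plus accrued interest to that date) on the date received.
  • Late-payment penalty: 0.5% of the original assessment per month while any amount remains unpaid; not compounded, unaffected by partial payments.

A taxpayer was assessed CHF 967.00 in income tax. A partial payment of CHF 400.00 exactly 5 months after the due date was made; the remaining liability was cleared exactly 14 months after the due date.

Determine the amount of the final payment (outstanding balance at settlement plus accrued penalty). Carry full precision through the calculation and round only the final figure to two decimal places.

CHF 719.07

Monthly rate = 9.6% ÷ 12 = 0.8%
Balance at month 5: CHF 967.0000 × (1 + 0.008)^5 = CHF 1,006.3039…
After CHF 400.00 payment: CHF 1,006.3039… − CHF 400.00 = CHF 606.3039…
Balance at month 14: CHF 606.3039… × (1 + 0.008)^9 = CHF 651.3810…
Penalty: 14 × 0.5% × CHF 967.00 = CHF 67.69
Final settlement = outstanding balance + penalty = CHF 651.3810… + CHF 67.69 = CHF 719.07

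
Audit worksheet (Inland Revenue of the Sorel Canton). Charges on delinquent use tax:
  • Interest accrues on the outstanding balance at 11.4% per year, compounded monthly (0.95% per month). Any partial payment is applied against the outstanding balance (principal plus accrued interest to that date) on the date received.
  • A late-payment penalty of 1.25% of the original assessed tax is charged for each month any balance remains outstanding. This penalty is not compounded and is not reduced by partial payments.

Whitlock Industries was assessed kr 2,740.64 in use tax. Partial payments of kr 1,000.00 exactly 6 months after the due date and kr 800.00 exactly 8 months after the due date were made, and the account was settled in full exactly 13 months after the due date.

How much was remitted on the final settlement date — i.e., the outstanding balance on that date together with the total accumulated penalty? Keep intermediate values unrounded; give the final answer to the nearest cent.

Balance at month 6: kr 2,740.6400 × (1 + 0.0095)^6 = kr 2,900.6140…
After kr 1,000.00 payment: kr 2,900.6140… − kr 1,000.00 = kr 1,900.6140…
Balance at month 8: kr 1,900.6140… × (1 + 0.0095)^2 = kr 1,936.8971…
After kr 800.00 payment: kr 1,936.8971… − kr 800.00 = kr 1,136.8971…
Balance at month 13: kr 1,136.8971… × (1 + 0.0095)^5 = kr 1,191.9356…
Penalty: 13 × 1.25% × kr 2,740.64 = kr 445.35…
Final settlement = outstanding balance + penalty = kr 1,191.9356… + kr 445.35… = kr 1,637.29

kr 1,637.29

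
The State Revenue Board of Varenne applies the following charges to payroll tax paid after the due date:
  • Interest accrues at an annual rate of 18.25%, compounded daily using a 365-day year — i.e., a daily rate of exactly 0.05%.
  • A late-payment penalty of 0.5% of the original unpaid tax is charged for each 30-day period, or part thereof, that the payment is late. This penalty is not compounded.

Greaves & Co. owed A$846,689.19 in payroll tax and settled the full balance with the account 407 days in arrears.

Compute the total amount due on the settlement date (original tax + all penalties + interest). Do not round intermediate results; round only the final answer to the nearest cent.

Penalty periods: ⌈407/30⌉ = 14; penalty = 14 × 0.5% × A$846,689.19 = A$59,268.24…
Interest: A$846,689.19 × ((1 + 0.0005)^407 − 1) = A$846,689.19 × 0.22562282… = A$191,032.4055…
Total = A$846,689.19 + A$59,268.2433 + A$191,032.4055… = A$1,096,989.84

A$1,096,989.84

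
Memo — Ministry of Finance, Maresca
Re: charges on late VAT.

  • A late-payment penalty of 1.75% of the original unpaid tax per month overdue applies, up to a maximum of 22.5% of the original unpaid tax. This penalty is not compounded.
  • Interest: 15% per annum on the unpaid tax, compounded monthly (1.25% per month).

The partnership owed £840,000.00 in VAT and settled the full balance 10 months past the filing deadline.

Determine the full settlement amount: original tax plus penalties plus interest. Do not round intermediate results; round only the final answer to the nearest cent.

Penalty: 10 × 1.75% × £840,000.00 = £147,000.00 (below the 22.5% cap of £189,000.00)
Interest: £840,000.00 × ((1 + 0.0125)^10 − 1) = £840,000.00 × 0.1322708… = £111,107.4969…
Total = £840,000.00 + £147,000.0000 + £111,107.4969… = £1,098,107.50

£1,098,107.50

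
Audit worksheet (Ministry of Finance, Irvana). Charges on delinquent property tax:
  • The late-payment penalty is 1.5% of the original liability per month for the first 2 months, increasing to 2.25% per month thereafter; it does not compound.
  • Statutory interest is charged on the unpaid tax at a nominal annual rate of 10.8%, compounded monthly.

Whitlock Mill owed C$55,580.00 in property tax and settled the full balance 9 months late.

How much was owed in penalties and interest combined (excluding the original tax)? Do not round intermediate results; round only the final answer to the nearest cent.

Penalty, months 1–2: 2 × 1.5% × C$55,580.00 = C$1,667.40
Penalty, months 3–9: 7 × 2.25% × C$55,580.00 = C$8,753.85
Interest (10.8%/yr ÷ 12 = 0.9%/month): C$55,580.00 × ((1 + 0.009)^9 − 1) = C$4,667.5011…
Penalties + interest = C$10,421.2500 + C$4,667.5011… = C$15,088.75

C$15,088.75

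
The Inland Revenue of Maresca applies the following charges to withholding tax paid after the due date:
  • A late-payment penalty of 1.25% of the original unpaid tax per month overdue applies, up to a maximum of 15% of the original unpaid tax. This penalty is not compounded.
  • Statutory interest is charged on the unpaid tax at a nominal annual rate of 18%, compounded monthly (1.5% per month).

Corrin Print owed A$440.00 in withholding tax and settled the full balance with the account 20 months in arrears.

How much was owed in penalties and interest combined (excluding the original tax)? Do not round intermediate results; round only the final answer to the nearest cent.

Penalty (uncapped): 20 × 1.25% × A$440.00 = A$110.00; cap = 15% × A$440.00 = A$66.00 → penalty = A$66.00
Interest: A$440.00 × ((1 + 0.015)^20 − 1) = A$440.00 × 0.3468550… = A$152.6162…
Penalties + interest = A$66.0000 + A$152.6162… = A$218.62

A$218.62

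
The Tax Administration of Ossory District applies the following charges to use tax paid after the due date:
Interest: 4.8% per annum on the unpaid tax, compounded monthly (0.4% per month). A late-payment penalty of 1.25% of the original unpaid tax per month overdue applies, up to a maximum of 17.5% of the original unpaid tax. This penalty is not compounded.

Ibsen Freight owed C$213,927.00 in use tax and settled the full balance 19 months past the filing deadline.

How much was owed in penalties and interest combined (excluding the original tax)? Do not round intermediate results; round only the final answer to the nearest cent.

Penalty (uncapped): 19 × 1.25% × C$213,927.00 = C$50,807.66…; cap = 17.5% × C$213,927.00 = C$37,437.23… → penalty = C$37,437.23…
Interest: C$213,927.00 × ((1 + 0.004)^19 − 1) = C$213,927.00 × 0.0787990… = C$16,857.2380…
Penalties + interest = C$37,437.2250 + C$16,857.2380… = C$54,294.46

C$54,294.46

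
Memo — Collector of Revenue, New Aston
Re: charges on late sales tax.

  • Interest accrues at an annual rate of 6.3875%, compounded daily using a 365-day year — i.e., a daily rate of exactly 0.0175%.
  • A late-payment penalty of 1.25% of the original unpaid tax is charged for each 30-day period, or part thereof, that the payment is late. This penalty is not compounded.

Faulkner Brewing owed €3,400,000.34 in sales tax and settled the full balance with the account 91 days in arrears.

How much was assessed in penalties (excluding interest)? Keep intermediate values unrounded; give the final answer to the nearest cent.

€170,000.02

Penalty periods: ⌈91/30⌉ = 4; penalty = 4 × 1.25% × €3,400,000.34 = €170,000.02…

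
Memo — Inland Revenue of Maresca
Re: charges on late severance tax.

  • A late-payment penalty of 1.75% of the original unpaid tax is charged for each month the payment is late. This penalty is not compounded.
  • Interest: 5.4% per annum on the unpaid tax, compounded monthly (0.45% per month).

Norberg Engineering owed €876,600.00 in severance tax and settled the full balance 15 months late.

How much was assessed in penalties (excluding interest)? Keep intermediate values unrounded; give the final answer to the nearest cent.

Late-payment penalty: 15 × 1.75% × €876,600.00 = €230,107.50

€230,107.50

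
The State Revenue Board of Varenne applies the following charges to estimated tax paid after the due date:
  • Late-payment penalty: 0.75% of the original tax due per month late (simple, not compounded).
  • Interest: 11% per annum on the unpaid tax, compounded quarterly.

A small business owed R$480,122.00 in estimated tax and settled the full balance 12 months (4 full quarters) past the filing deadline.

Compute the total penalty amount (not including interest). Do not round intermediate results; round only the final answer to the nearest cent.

Late-payment penalty = 0.75% × R$480,122.00 × 12 mo = R$43,210.98

R$43,210.98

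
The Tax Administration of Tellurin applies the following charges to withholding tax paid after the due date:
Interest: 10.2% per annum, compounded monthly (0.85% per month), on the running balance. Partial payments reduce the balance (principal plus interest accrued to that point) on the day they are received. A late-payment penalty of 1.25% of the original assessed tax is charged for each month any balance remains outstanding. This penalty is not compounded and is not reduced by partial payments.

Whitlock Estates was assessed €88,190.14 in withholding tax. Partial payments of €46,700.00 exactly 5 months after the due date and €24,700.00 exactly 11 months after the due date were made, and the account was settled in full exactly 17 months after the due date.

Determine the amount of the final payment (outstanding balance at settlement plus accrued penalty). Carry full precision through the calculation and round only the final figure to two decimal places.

Balance at month 5: €88,190.1400 × (1 + 0.0085)^5 = €92,002.4822…
After €46,700.00 payment: €92,002.4822… − €46,700.00 = €45,302.4822…
Balance at month 11: €45,302.4822… × (1 + 0.0085)^6 = €47,662.5654…
After €24,700.00 payment: €47,662.5654… − €24,700.00 = €22,962.5654…
Balance at month 17: €22,962.5654… × (1 + 0.0085)^6 = €24,158.8257…
Penalty: 17 × 1.25% × €88,190.14 = €18,740.40…
Final settlement = outstanding balance + penalty = €24,158.8257… + €18,740.40… = €42,899.23

€42,899.23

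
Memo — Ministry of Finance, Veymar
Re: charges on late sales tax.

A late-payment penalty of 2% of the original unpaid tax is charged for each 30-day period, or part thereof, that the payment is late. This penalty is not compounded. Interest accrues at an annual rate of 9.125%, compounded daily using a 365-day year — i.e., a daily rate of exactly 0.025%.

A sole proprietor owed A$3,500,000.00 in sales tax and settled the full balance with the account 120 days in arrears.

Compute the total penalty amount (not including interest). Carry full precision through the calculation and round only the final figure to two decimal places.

Penalty periods: ⌈120/30⌉ = 4; penalty = 4 × 2% × A$3,500,000.00 = A$280,000.00

A$280,000.00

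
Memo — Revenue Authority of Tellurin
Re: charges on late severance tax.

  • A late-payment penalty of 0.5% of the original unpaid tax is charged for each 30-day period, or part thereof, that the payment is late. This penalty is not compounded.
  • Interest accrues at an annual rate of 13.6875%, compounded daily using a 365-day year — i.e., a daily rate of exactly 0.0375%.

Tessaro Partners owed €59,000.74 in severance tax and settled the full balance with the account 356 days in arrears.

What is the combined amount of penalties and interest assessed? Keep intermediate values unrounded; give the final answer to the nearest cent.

Penalty periods: ⌈356/30⌉ = 12; penalty = 12 × 0.5% × €59,000.74 = €3,540.04…
Interest: €59,000.74 × ((1 + 0.000375)^356 − 1) = €59,000.74 × 0.14279267… = €8,424.8730…
Penalties + interest = €3,540.0444 + €8,424.8730… = €11,964.92

€11,964.92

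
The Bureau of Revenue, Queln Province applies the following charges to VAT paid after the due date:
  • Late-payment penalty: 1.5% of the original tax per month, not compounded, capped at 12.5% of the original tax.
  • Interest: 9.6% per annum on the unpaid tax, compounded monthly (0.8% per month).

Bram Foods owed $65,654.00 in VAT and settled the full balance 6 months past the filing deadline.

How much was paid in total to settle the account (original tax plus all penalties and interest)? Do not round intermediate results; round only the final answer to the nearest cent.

Penalty: 6 × 1.5% × $65,654.00 = $5,908.86 (below the 12.5% cap of $8,206.75)
Interest: $65,654.00 × ((1 + 0.008)^6 − 1) = $65,654.00 × 0.0489703… = $3,215.0962…
Total = $65,654.00 + $5,908.8600 + $3,215.0962… = $74,777.96

$74,777.96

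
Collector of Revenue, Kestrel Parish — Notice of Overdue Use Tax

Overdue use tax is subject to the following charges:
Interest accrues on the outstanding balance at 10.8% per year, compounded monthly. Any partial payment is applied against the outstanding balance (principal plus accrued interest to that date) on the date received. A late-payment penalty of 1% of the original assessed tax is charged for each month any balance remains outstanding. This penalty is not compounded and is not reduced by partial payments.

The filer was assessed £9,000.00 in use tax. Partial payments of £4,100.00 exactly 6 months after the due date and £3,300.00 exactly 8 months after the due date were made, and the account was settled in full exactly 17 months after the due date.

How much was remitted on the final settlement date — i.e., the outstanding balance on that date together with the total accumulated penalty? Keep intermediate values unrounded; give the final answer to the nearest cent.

Monthly rate = 10.8% ÷ 12 = 0.9%
Balance at month 6: £9,000.0000 × (1 + 0.009)^6 = £9,497.0671…
After £4,100.00 payment: £9,497.0671… − £4,100.00 = £5,397.0671…
Balance at month 8: £5,397.0671… × (1 + 0.009)^2 = £5,494.6515…
After £3,300.00 payment: £5,494.6515… − £3,300.00 = £2,194.6515…
Balance at month 17: £2,194.6515… × (1 + 0.009)^9 = £2,378.9541…
Penalty: 17 × 1% × £9,000.00 = £1,530.00
Final settlement = outstanding balance + penalty = £2,378.9541… + £1,530.00 = £3,908.95

£3,908.95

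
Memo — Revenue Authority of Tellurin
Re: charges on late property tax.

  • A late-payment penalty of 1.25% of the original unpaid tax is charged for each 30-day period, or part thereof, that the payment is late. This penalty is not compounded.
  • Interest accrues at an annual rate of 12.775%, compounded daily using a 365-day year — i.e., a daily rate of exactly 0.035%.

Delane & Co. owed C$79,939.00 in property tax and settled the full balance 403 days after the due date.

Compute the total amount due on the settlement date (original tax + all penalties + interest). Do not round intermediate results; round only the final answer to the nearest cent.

C$106,035.39

Penalty periods: ⌈403/30⌉ = 14; penalty = 14 × 1.25% × C$79,939.00 = C$13,989.33…
Interest: C$79,939.00 × ((1 + 0.00035)^403 − 1) = C$79,939.00 × 0.15145380… = C$12,107.0657…
Total = C$79,939.00 + C$13,989.3250 + C$12,107.0657… = C$106,035.39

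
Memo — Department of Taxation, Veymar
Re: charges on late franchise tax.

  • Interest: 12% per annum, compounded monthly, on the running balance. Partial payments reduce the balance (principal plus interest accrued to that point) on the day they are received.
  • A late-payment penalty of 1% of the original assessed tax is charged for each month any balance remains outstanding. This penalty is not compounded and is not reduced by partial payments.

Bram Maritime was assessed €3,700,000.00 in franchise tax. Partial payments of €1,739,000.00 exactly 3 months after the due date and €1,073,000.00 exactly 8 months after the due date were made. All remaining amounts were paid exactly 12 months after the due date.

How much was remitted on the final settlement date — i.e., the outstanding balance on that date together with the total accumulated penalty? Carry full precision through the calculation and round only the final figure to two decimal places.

€1,594,765.82

Monthly rate = 12% ÷ 12 = 1%
Balance at month 3: €3,700,000.0000 × (1 + 0.01)^3 = €3,812,113.7000
After €1,739,000.00 payment: €3,812,113.7000 − €1,739,000.00 = €2,073,113.7000
Balance at month 8: €2,073,113.7000 × (1 + 0.01)^5 = €2,178,863.3337…
After €1,073,000.00 payment: €2,178,863.3337… − €1,073,000.00 = €1,105,863.3337…
Balance at month 12: €1,105,863.3337… × (1 + 0.01)^4 = €1,150,765.8196…
Penalty: 12 × 1% × €3,700,000.00 = €444,000.00
Final settlement = outstanding balance + penalty = €1,150,765.8196… + €444,000.00 = €1,594,765.82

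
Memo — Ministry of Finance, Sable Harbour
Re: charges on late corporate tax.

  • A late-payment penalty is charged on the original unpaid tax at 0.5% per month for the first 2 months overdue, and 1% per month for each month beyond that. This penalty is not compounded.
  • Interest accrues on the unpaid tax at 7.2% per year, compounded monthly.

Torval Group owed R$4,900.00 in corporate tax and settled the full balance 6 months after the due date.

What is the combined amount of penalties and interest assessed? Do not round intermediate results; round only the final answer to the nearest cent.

R$424.07

Penalty, months 1–2: 2 × 0.5% × R$4,900.00 = R$49.00
Penalty, months 3–6: 4 × 1% × R$4,900.00 = R$196.00
Interest (7.2%/yr ÷ 12 = 0.6%/month): R$4,900.00 × ((1 + 0.006)^6 − 1) = R$179.0673…
Penalties + interest = R$245.0000 + R$179.0673… = R$424.07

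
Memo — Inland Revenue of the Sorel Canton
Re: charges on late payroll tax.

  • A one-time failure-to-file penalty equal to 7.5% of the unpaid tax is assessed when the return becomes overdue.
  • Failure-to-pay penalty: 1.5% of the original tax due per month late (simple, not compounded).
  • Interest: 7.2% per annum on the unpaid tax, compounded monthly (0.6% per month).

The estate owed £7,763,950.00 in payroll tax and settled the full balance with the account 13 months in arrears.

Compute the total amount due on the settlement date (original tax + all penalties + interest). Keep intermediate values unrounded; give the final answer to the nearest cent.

£10,488,092.67

Failure-to-file penalty: 7.5% × £7,763,950.00 = £582,296.25
Failure-to-pay penalty = 1.5% × £7,763,950.00 × 13 mo = £1,513,970.25
Interest: £7,763,950.00 × ((1 + 0.006)^13 − 1) = £7,763,950.00 × 0.0808707… = £627,876.1701…
Total = £7,763,950.00 + £2,096,266.5000 + £627,876.1701… = £10,488,092.67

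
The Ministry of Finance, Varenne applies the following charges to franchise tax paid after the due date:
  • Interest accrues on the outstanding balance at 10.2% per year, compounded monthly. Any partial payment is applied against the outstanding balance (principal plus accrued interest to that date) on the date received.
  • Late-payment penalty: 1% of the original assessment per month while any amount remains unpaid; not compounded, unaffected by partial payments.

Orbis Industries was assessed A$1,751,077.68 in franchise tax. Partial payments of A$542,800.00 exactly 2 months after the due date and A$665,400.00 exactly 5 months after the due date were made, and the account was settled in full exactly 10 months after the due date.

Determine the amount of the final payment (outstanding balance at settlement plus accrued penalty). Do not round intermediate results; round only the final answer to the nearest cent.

A$805,859.52

Monthly rate = 10.2% ÷ 12 = 0.85%
Balance at month 2: A$1,751,077.6800 × (1 + 0.0085)^2 = A$1,780,972.5159…
After A$542,800.00 payment: A$1,780,972.5159… − A$542,800.00 = A$1,238,172.5159…
Balance at month 5: A$1,238,172.5159… × (1 + 0.0085)^3 = A$1,270,015.0494…
After A$665,400.00 payment: A$1,270,015.0494… − A$665,400.00 = A$604,615.0494…
Balance at month 10: A$604,615.0494… × (1 + 0.0085)^5 = A$630,751.7522…
Penalty: 10 × 1% × A$1,751,077.68 = A$175,107.77…
Final settlement = outstanding balance + penalty = A$630,751.7522… + A$175,107.77… = A$805,859.52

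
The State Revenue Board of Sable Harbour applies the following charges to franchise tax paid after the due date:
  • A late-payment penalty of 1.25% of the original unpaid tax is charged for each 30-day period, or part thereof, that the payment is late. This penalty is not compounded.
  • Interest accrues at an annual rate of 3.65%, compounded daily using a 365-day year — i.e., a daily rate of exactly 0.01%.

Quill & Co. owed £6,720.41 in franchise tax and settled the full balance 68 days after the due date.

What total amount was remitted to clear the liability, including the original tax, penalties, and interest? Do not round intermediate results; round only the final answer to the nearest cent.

£7,018.28

Penalty periods: ⌈68/30⌉ = 3; penalty = 3 × 1.25% × £6,720.41 = £252.02…
Interest: £6,720.41 × ((1 + 0.0001)^68 − 1) = £6,720.41 × 0.00682283… = £45.8522…
Total = £6,720.41 + £252.0154… + £45.8522… = £7,018.28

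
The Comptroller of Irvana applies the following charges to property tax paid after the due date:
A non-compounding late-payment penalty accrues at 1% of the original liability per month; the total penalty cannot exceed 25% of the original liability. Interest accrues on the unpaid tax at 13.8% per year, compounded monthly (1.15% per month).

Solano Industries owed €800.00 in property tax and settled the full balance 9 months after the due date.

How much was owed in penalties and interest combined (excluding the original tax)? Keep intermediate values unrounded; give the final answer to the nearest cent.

Penalty: 9 × 1% × €800.00 = €72.00 (below the 25% cap of €200.00)
Interest: €800.00 × ((1 + 0.0115)^9 − 1) = €800.00 × 0.1083910… = €86.7128…
Penalties + interest = €72.0000 + €86.7128… = €158.71

€158.71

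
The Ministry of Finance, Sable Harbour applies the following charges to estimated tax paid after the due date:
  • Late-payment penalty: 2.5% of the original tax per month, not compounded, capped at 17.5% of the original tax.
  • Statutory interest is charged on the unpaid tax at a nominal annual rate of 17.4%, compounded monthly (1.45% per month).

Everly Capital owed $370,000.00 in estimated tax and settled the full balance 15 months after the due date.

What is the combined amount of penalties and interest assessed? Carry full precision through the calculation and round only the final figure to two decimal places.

Penalty (uncapped): 15 × 2.5% × $370,000.00 = $138,750.00; cap = 17.5% × $370,000.00 = $64,750.00 → penalty = $64,750.00
Interest: $370,000.00 × ((1 + 0.0145)^15 − 1) = $370,000.00 × 0.2410257… = $89,179.5040…
Penalties + interest = $64,750.0000 + $89,179.5040… = $153,929.50

$153,929.50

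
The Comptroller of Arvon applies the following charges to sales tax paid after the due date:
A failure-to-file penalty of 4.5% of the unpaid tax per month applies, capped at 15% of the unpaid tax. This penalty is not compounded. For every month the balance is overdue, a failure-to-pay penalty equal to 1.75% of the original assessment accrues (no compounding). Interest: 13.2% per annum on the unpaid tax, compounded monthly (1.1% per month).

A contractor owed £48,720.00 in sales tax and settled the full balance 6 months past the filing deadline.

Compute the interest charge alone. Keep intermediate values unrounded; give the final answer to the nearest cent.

£3,305.25

Interest: £48,720.00 × ((1 + 0.011)^6 − 1) = £48,720.00 × 0.0678418… = £3,305.2545…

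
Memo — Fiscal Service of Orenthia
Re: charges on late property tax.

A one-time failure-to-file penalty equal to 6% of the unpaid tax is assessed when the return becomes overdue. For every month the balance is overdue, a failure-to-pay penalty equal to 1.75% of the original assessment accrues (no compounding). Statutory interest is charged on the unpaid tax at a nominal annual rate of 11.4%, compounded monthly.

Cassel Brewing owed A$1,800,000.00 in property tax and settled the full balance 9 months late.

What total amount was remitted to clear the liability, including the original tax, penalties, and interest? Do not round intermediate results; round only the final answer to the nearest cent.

Failure-to-file penalty: 6% × A$1,800,000.00 = A$108,000.00
Failure-to-pay penalty = 1.75% × A$1,800,000.00 × 9 mo = A$283,500.00
Interest (11.4%/yr ÷ 12 = 0.95%/month): A$1,800,000.00 × ((1 + 0.0095)^9 − 1) = A$159,879.7001…
Total = A$1,800,000.00 + A$391,500.0000 + A$159,879.7001… = A$2,351,379.70

A$2,351,379.70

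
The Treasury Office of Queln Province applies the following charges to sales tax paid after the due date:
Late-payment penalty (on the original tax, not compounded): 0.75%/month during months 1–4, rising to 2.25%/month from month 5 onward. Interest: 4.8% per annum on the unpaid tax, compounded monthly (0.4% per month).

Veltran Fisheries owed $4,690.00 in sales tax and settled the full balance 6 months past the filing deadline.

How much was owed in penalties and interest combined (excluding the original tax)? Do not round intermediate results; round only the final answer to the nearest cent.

Penalty, months 1–4: 4 × 0.75% × $4,690.00 = $140.70
Penalty, months 5–6: 2 × 2.25% × $4,690.00 = $211.05
Interest: $4,690.00 × ((1 + 0.004)^6 − 1) = $4,690.00 × 0.0242413… = $113.6916…
Penalties + interest = $351.7500 + $113.6916… = $465.44

$465.44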